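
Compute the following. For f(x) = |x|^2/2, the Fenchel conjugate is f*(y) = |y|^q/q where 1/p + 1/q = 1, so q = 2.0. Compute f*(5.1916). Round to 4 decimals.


The conjugate exponent q satisfies 1/p + 1/q = 1.
p = 2, so q = 2/(2 - 1) = 2.0
|y|^q = 5.1916^2.0 = 26.9527
f*(5.1916) = 26.9527 / 2.0 = 13.4764


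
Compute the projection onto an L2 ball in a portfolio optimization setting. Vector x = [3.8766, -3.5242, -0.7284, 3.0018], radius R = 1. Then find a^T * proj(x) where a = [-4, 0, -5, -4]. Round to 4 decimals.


Step 1: Compute ||x|| (intermediates to 6 decimals).
||x|| = sqrt(3.8766^2 + (-3.5242)^2 + (-0.7284)^2 + 3.0018^2) = 6.08189
Step 2: Project.
Since ||x|| > R, scale = R/||x|| = 1/6.08189 = 0.164423, proj(x) = scale * x
proj(x) = [0.637402, -0.57946, -0.119766, 0.493565]
Step 3: Dot product.
a^T * proj(x) = -4*0.637402 + 0*(-0.57946) - 5*(-0.119766) - 4*0.493565 = -3.925


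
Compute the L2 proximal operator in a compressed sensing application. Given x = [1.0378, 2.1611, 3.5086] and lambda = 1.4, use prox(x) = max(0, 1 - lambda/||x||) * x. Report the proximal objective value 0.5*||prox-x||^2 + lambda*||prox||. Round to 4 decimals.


Step 1: Compute ||x||.
||x|| = 4.2494
Step 2: Compute scaling factor.
scale = max(0, 1 - 1.4/4.2494) = 0.6705
Step 3: prox(x) = [0.6959, 1.4491, 2.3527]
||prox(x)|| = 2.8494
Step 4: Proximal objective.
0.5*||prox-x||^2 = 0.98
lambda*||prox|| = 3.9892
Total = 4.9692


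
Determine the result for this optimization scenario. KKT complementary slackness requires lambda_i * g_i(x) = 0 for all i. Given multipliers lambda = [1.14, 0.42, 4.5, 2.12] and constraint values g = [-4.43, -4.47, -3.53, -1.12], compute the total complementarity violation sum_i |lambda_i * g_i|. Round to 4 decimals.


KKT complementary slackness check:
lambda_1 * g_1 = 1.14 * -4.43 = -5.0502
lambda_2 * g_2 = 0.42 * -4.47 = -1.8774
lambda_3 * g_3 = 4.5 * -3.53 = -15.885
lambda_4 * g_4 = 2.12 * -1.12 = -2.3744
Total violation = 5.0502 + 1.8774 + 15.885 + 2.3744 = 25.187


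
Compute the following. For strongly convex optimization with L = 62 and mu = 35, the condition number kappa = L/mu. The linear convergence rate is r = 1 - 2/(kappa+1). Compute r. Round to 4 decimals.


Step 1: Compute the condition number.
kappa = L/mu = 62/35 = 1.7714
Step 2: Compute the convergence rate.
r = 1 - 2/(kappa + 1) = 1 - 2*mu/(L + mu) = (L - mu)/(L + mu) = 27/97 = 0.2784


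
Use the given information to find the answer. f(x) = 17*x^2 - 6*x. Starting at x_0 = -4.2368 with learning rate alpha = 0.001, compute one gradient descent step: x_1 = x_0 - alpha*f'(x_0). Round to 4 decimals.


We compute the gradient at x_0 and apply the update.
f'(x) = 34*x - 6
f'(-4.2368) = 34*-4.2368 - 6 = -150.0512
x_1 = -4.2368 - 0.001*-150.0512 = -4.0867


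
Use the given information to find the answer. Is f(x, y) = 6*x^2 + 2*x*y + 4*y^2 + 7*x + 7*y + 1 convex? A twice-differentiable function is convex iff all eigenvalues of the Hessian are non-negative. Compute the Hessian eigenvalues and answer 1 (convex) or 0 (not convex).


The Hessian of f(x,y) = 6*x^2 + 2*x*y + 4*y^2 + 7*x + 7*y + 1 is:
H = [[12, 2], [2, 8]]
Trace = 12 + 8 = 20
Determinant = 12*8 - (2)^2 = 92
Discriminant = (20)^2 - 4*92 = 32.0
Eigenvalues: lambda_1 = 7.1716, lambda_2 = 12.8284
The function is convex.

1


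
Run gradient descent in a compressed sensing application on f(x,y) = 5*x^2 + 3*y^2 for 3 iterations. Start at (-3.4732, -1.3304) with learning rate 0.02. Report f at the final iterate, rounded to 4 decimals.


Gradient descent on f(x,y) = 5*x^2 + 3*y^2.
Starting point: (-3.4732, -1.3304), alpha = 0.02
Step 1: grad_x = 2*5*-3.4732 = -34.732, grad_y = 2*3*-1.3304 = -7.9824
  x_1 = -3.4732 - 0.02*-34.732 = -2.7786
  y_1 = -1.3304 - 0.02*-7.9824 = -1.1708
Step 2: grad_x = 2*5*-2.7786 = -27.7856, grad_y = 2*3*-1.1708 = -7.0245
  x_2 = -2.7786 - 0.02*-27.7856 = -2.2228
  y_2 = -1.1708 - 0.02*-7.0245 = -1.0303
Step 3: grad_x = 2*5*-2.2228 = -22.2285, grad_y = 2*3*-1.0303 = -6.1816
  x_3 = -2.2228 - 0.02*-22.2285 = -1.7783
  y_3 = -1.0303 - 0.02*-6.1816 = -0.9066
f(-1.7783, -0.9066) = 5*(-1.7783)^2 + 3*(-0.9066)^2 = 18.2773


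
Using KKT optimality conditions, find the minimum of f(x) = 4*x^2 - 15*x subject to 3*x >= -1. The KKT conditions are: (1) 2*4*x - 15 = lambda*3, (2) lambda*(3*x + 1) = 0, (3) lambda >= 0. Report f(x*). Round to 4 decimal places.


Step 1: Try lambda = 0 (constraint inactive).
Stationarity: 2*4*x - 15 = 0
x* = 15/(2*4) = 1.875
Check constraint: 3*1.875 = 5.625 >= -1 -- satisfied.
Step 2: Compute optimal value.
f(x*) = 4*1.875^2 - 15*1.875 = -14.0625


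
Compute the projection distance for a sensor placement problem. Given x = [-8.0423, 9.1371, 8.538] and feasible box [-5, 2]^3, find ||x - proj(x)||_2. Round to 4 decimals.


Project each component onto [-5, 2].
clip(-8.0423) = -5.0, clip(9.1371) = 2.0, clip(8.538) = 2.0
Projection = [-5.0, 2.0, 2.0]
Squared diffs: [9.2556, 50.9382, 42.7454]
Distance = sqrt(102.9392) = 10.1459


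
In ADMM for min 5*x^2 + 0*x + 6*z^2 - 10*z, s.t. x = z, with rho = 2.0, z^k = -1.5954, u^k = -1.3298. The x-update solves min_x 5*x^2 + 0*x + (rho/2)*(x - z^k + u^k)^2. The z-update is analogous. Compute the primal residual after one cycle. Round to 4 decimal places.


ADMM iteration with rho = 2.0, z^k = -1.5954, u^k = -1.3298
Step 1: x-update.
Minimize 5*x^2 + 0*x + (2.0/2)*(x + 1.5954 - 1.3298)^2
FOC: (2*5 + 2.0)*x = 0 + 2.0*(-1.5954 + 1.3298)
x^{k+1} = -0.0443
Step 2: z-update.
Minimize 6*z^2 - 10*z + (2.0/2)*(-0.0443 - z - 1.3298)^2
FOC: (2*6 + 2.0)*z = 10 + 2.0*(-0.0443 - 1.3298)
z^{k+1} = 0.518
Step 3: u-update.
u^{k+1} = -1.3298 - 0.0443 - 0.518 = -1.8921
Step 4: Primal residual = |-0.0443 - 0.518| = 0.5623


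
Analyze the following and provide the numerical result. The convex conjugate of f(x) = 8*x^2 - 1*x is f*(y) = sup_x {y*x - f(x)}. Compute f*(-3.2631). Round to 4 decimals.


f*(y) = sup_x {y*x - a*x^2 - b*x} = sup_x {(y-b)*x - a*x^2}
FOC: (y - b) - 2a*x = 0 => x* = (y - b)/(2a)
x* = (-3.2631 + 1)/(2*8) = -0.1414
f*(-3.2631) = (y-b)^2/(4a) = (-3.2631 + 1)^2/(4*8)
= 5.1216/32 = 0.1601


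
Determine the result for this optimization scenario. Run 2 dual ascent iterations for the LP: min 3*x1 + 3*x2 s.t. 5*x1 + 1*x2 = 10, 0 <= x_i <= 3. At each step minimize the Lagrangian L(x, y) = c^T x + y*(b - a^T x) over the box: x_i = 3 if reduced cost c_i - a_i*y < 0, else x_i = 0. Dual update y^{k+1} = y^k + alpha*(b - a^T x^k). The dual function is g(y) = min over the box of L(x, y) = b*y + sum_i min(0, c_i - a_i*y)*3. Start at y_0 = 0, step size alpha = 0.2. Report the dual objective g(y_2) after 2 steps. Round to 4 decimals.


Dual ascent for LP: min 3*x1 + 3*x2, 5*x1 + 1*x2 = 10, 0 <= x_i <= 3
Step 1: y^k = 0.0, reduced costs: (3.0, 3.0)
  x^k = (0.0, 0.0), subgradient = b - a^T x = 10.0
  y^{k+1} = 0.0 + 0.2*10.0 = 2.0
Step 2: y^k = 2.0, reduced costs: (-7.0, 1.0)
  x^k = (3.0, 0.0), subgradient = b - a^T x = -5.0
  y^{k+1} = 2.0 + 0.2*-5.0 = 1.0
Dual objective at y_2 = 1.0: reduced costs (-2.0, 2.0), box minimizer x = (3.0, 0.0)
g(y_2) = b*y + (c1 - a1*y)*x1 + (c2 - a2*y)*x2 = 10*1.0 + (-2.0)*3.0 + 2.0*0.0 = 10.0 - 6.0 + 0.0 = 4.0


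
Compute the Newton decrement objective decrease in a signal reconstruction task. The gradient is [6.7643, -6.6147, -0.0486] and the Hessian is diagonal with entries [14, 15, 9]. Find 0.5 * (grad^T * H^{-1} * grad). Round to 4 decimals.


Step 1: H is diagonal, so H^(-1) * g = [0.4832, -0.441, -0.0054].
Step 2: g^T H^(-1) g = sum_i g_i^2 / H_ii
  = (6.7643)^2/14 + (-6.6147)^2/15 + (-0.0486)^2/9
  = 3.2683 + 2.917 + 0.0003 = 6.1855
Step 3: Objective decrease = 0.5 * g^T H^(-1) g = 3.0927


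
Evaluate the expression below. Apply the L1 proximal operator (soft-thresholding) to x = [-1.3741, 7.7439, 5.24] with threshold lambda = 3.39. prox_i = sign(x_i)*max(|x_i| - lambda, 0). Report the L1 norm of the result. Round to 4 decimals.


Soft-thresholding with lambda = 3.39:
prox(-1.3741) = sign(-1.3741)*max(|-1.3741| - 3.39, 0) = 0.0
prox(7.7439) = sign(7.7439)*max(|7.7439| - 3.39, 0) = 4.3539
prox(5.24) = sign(5.24)*max(|5.24| - 3.39, 0) = 1.85
prox(x) = [0.0, 4.3539, 1.85]
||prox(x)||_1 = 0.0 + 4.3539 + 1.85 = 6.2039


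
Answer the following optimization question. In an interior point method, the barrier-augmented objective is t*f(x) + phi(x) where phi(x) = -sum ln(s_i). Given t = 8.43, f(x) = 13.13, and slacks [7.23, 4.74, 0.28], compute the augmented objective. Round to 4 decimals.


Step 1: Compute log-barrier.
ln values: [1.9782, 1.556, -1.273]
phi = -(1.9782 + 1.556 - 1.273) = -2.2613
Step 2: Compute augmented objective.
t*f(x) = 8.43*13.13 = 110.6859
Total = 110.6859 - 2.2613 = 108.4246


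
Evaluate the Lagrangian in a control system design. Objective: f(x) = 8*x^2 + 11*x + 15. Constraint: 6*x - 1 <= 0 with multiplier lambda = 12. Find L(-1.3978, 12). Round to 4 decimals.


Step 1: Evaluate f(x).
f(-1.3978) = 8*(-1.3978)^2 + 11*(-1.3978) + 15 = 15.255
Step 2: Evaluate g(x).
g(-1.3978) = 6*-1.3978 - 1 = -9.3868
Step 3: Compute Lagrangian.
L = 15.255 + 12*-9.3868 = -97.3866


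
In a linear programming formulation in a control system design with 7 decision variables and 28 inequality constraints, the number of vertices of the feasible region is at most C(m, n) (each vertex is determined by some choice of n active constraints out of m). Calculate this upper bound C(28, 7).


Each vertex corresponds to some choice of n active constraints out of m, so the number of vertices is at most C(m, n) = m! / (n!(m-n)!).
m = 28, n = 7
Numerator: 28 * 27 * 26 * 25 * 24 * 23 * 22
Denominator: 7! = 5040
C(28, 7) = 1184040


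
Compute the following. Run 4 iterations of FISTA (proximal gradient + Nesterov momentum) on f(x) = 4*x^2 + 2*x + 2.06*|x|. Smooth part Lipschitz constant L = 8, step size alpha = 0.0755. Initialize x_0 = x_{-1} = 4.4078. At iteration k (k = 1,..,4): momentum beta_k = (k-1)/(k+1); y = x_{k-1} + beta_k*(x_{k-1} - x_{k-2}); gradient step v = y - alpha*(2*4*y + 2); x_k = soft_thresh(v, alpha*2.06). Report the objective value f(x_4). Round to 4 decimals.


FISTA on f(x) = 4*x^2 + 2*x + 2.06*|x|
L = 8, alpha = 0.0755
Iteration 1: beta = 0.0, y = 4.4078 + 0.0*(4.4078 - 4.4078) = 4.4078
  grad(y) = 37.2624, v = y - alpha*grad = 1.5945
  prox(v) = soft_thresh(1.5945, 0.1555) = 1.439
Iteration 2: beta = 0.3333, y = 1.439 + 0.3333*(1.439 - 4.4078) = 0.4493
  grad(y) = 5.5948, v = y - alpha*grad = 0.0269
  prox(v) = soft_thresh(0.0269, 0.1555) = 0.0
Iteration 3: beta = 0.5, y = 0.0 + 0.5*(0.0 - 1.439) = -0.7195
  grad(y) = -3.7558, v = y - alpha*grad = -0.4359
  prox(v) = soft_thresh(-0.4359, 0.1555) = -0.2804
Iteration 4: beta = 0.6, y = -0.2804 + 0.6*(-0.2804 - 0.0) = -0.4486
  grad(y) = -1.5889, v = y - alpha*grad = -0.3287
  prox(v) = soft_thresh(-0.3287, 0.1555) = -0.1731
f(x_4) = 4*(-0.1731)^2 + 2*(-0.1731) + 2.06*|-0.1731| = 0.1303


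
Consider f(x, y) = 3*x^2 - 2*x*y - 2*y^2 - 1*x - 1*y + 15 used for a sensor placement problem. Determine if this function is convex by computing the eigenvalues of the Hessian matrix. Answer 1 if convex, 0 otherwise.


The Hessian of f(x,y) = 3*x^2 - 2*x*y - 2*y^2 - 1*x - 1*y + 15 is:
H = [[6, -2], [-2, -4]]
Trace = 6 - 4 = 2
Determinant = 6*-4 - (-2)^2 = -28
Discriminant = (2)^2 - 4*-28 = 116.0
Eigenvalues: lambda_1 = -4.3852, lambda_2 = 6.3852
The function is not convex.

0


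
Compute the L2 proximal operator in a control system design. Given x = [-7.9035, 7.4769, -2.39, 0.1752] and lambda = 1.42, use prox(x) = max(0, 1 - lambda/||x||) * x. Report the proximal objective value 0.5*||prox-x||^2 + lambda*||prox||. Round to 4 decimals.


Step 1: Compute ||x||.
||x|| = 11.1406
Step 2: Compute scaling factor.
scale = max(0, 1 - 1.42/11.1406) = 0.8725
Step 3: prox(x) = [-6.8961, 6.5239, -2.0854, 0.1529]
||prox(x)|| = 9.7206
Step 4: Proximal objective.
0.5*||prox-x||^2 = 1.0082
lambda*||prox|| = 13.8033
Total = 14.8114


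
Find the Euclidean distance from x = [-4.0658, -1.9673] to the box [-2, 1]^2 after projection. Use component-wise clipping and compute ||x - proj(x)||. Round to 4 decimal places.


Project each component onto [-2, 1].
clip(-4.0658) = -2.0, clip(-1.9673) = -1.9673
Projection = [-2.0, -1.9673]
Squared diffs: [4.2675, 0.0]
Distance = sqrt(4.2675) = 2.0658


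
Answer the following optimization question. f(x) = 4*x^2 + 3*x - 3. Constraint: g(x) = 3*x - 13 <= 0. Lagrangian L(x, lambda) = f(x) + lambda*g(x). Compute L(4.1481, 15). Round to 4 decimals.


Step 1: Evaluate f(x).
f(4.1481) = 4*4.1481^2 + 3*4.1481 - 3 = 78.2712
Step 2: Evaluate g(x).
g(4.1481) = 3*4.1481 - 13 = -0.5557
Step 3: Compute Lagrangian.
L = 78.2712 + 15*-0.5557 = 69.9357


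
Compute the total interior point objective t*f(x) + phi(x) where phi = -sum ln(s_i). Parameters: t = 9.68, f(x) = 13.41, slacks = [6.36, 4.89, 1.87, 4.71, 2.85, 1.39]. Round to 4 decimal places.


Step 1: Compute log-barrier.
ln values: [1.85, 1.5872, 0.6259, 1.5497, 1.0473, 0.3293]
phi = -(1.85 + 1.5872 + 0.6259 + 1.5497 + 1.0473 + 0.3293) = -6.9895
Step 2: Compute augmented objective.
t*f(x) = 9.68*13.41 = 129.8088
Total = 129.8088 - 6.9895 = 122.8193


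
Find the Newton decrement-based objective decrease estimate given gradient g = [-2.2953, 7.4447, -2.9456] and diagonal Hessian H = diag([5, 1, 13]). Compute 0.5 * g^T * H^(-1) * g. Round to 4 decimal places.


Step 1: H is diagonal, so H^(-1) * g = [-0.4591, 7.4447, -0.2266].
Step 2: g^T H^(-1) g = sum_i g_i^2 / H_ii
  = (-2.2953)^2/5 + (7.4447)^2/1 + (-2.9456)^2/13
  = 1.0537 + 55.4236 + 0.6674 = 57.1447
Step 3: Objective decrease = 0.5 * g^T H^(-1) g = 28.5723


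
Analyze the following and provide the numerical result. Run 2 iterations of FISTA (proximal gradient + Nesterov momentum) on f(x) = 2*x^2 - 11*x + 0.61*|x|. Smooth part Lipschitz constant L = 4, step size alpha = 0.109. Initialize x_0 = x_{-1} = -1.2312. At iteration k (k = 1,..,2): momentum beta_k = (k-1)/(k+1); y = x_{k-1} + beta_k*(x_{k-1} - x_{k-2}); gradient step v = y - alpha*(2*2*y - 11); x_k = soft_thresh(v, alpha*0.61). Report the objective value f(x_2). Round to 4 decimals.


FISTA on f(x) = 2*x^2 - 11*x + 0.61*|x|
L = 4, alpha = 0.109
Iteration 1: beta = 0.0, y = -1.2312 + 0.0*(-1.2312 + 1.2312) = -1.2312
  grad(y) = -15.9248, v = y - alpha*grad = 0.5046
  prox(v) = soft_thresh(0.5046, 0.0665) = 0.4381
Iteration 2: beta = 0.3333, y = 0.4381 + 0.3333*(0.4381 + 1.2312) = 0.9946
  grad(y) = -7.0218, v = y - alpha*grad = 1.7599
  prox(v) = soft_thresh(1.7599, 0.0665) = 1.6934
f(x_2) = 2*1.6934^2 - 11*1.6934 + 0.61*|1.6934| = -11.8594


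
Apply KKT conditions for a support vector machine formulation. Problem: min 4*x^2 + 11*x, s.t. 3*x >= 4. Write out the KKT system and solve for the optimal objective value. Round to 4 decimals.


Step 1: Try lambda = 0 (constraint inactive).
x_unc = -11/(2*4) = -1.375
Check: 3*-1.375 = -4.125 < 4 -- violated!
Step 2: Constraint must be active: 3*x = 4
x* = 4/3 = 1.3333 (rounded; the exact value 4/3 is used below)
lambda = (2*4*(4/3) + 11)/3 = 7.2222
Step 3: Compute optimal value.
f(x*) = 4*(4/3)^2 + 11*(4/3) = 21.7778


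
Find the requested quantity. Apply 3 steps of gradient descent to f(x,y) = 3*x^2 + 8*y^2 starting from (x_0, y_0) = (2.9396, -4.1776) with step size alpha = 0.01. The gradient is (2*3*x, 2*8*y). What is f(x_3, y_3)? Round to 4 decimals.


Gradient descent on f(x,y) = 3*x^2 + 8*y^2.
Starting point: (2.9396, -4.1776), alpha = 0.01
Step 1: grad_x = 2*3*2.9396 = 17.6376, grad_y = 2*8*-4.1776 = -66.8416
  x_1 = 2.9396 - 0.01*17.6376 = 2.7632
  y_1 = -4.1776 - 0.01*-66.8416 = -3.5092
Step 2: grad_x = 2*3*2.7632 = 16.5793, grad_y = 2*8*-3.5092 = -56.1469
  x_2 = 2.7632 - 0.01*16.5793 = 2.5974
  y_2 = -3.5092 - 0.01*-56.1469 = -2.9477
Step 3: grad_x = 2*3*2.5974 = 15.5846, grad_y = 2*8*-2.9477 = -47.1634
  x_3 = 2.5974 - 0.01*15.5846 = 2.4416
  y_3 = -2.9477 - 0.01*-47.1634 = -2.4761
f(2.4416, -2.4761) = 3*2.4416^2 + 8*(-2.4761)^2 = 66.9318


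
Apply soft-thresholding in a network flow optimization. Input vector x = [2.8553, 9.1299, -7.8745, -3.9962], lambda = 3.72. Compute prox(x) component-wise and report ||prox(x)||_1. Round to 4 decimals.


Soft-thresholding with lambda = 3.72:
prox(2.8553) = sign(2.8553)*max(|2.8553| - 3.72, 0) = 0.0
prox(9.1299) = sign(9.1299)*max(|9.1299| - 3.72, 0) = 5.4099
prox(-7.8745) = sign(-7.8745)*max(|-7.8745| - 3.72, 0) = -4.1545
prox(-3.9962) = sign(-3.9962)*max(|-3.9962| - 3.72, 0) = -0.2762
prox(x) = [0.0, 5.4099, -4.1545, -0.2762]
||prox(x)||_1 = 0.0 + 5.4099 + 4.1545 + 0.2762 = 9.8406


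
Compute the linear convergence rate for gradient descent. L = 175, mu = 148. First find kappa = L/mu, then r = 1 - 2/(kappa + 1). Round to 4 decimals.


Step 1: Compute the condition number.
kappa = L/mu = 175/148 = 1.1824
Step 2: Compute the convergence rate.
r = 1 - 2/(kappa + 1) = 1 - 2*mu/(L + mu) = (L - mu)/(L + mu) = 27/323 = 0.0836


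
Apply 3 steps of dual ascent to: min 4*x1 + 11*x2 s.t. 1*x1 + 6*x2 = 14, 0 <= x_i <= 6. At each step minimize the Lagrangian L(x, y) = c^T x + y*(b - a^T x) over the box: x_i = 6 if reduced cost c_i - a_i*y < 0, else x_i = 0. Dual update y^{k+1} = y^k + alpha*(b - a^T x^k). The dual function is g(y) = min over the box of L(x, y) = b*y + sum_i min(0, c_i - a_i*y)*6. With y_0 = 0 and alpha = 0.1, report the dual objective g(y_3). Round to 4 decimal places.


Dual ascent for LP: min 4*x1 + 11*x2, 1*x1 + 6*x2 = 14, 0 <= x_i <= 6
Step 1: y^k = 0.0, reduced costs: (4.0, 11.0)
  x^k = (0.0, 0.0), subgradient = b - a^T x = 14.0
  y^{k+1} = 0.0 + 0.1*14.0 = 1.4
Step 2: y^k = 1.4, reduced costs: (2.6, 2.6)
  x^k = (0.0, 0.0), subgradient = b - a^T x = 14.0
  y^{k+1} = 1.4 + 0.1*14.0 = 2.8
Step 3: y^k = 2.8, reduced costs: (1.2, -5.8)
  x^k = (0.0, 6.0), subgradient = b - a^T x = -22.0
  y^{k+1} = 2.8 + 0.1*-22.0 = 0.6
Dual objective at y_3 = 0.6: reduced costs (3.4, 7.4), box minimizer x = (0.0, 0.0)
g(y_3) = b*y + (c1 - a1*y)*x1 + (c2 - a2*y)*x2 = 14*0.6 + 3.4*0.0 + 7.4*0.0 = 8.4 + 0.0 + 0.0 = 8.4


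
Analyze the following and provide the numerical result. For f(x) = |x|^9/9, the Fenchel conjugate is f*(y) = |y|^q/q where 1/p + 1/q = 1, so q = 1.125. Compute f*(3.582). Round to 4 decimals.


The conjugate exponent q satisfies 1/p + 1/q = 1.
p = 9, so q = 9/(9 - 1) = 1.125
|y|^q = 3.582^1.125 = 4.2014
f*(3.582) = 4.2014 / 1.125 = 3.7346


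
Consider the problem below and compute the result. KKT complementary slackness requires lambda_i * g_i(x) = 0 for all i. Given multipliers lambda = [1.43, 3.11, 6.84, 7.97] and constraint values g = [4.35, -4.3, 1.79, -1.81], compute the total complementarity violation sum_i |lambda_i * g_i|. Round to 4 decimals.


KKT complementary slackness check:
lambda_1 * g_1 = 1.43 * 4.35 = 6.2205
lambda_2 * g_2 = 3.11 * -4.3 = -13.373
lambda_3 * g_3 = 6.84 * 1.79 = 12.2436
lambda_4 * g_4 = 7.97 * -1.81 = -14.4257
Total violation = 6.2205 + 13.373 + 12.2436 + 14.4257 = 46.2628


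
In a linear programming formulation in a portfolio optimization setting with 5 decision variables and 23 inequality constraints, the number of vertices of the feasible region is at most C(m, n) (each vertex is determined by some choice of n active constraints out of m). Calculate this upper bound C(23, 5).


Each vertex corresponds to some choice of n active constraints out of m, so the number of vertices is at most C(m, n) = m! / (n!(m-n)!).
m = 23, n = 5
Numerator: 23 * 22 * 21 * 20 * 19
Denominator: 5! = 120
C(23, 5) = 33649


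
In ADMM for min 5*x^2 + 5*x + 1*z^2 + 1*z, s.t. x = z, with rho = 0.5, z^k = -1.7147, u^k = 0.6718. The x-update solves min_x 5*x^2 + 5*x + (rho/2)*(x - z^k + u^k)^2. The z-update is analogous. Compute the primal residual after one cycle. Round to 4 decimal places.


ADMM iteration with rho = 0.5, z^k = -1.7147, u^k = 0.6718
Step 1: x-update.
Minimize 5*x^2 + 5*x + (0.5/2)*(x + 1.7147 + 0.6718)^2
FOC: (2*5 + 0.5)*x = -5 + 0.5*(-1.7147 - 0.6718)
x^{k+1} = -0.5898
Step 2: z-update.
Minimize 1*z^2 + 1*z + (0.5/2)*(-0.5898 - z + 0.6718)^2
FOC: (2*1 + 0.5)*z = -1 + 0.5*(-0.5898 + 0.6718)
z^{k+1} = -0.3836
Step 3: u-update.
u^{k+1} = 0.6718 - 0.5898 + 0.3836 = 0.4656
Step 4: Primal residual = |-0.5898 + 0.3836| = 0.2062


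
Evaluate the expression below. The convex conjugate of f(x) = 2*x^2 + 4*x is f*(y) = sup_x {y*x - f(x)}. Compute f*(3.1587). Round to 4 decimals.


f*(y) = sup_x {y*x - a*x^2 - b*x} = sup_x {(y-b)*x - a*x^2}
FOC: (y - b) - 2a*x = 0 => x* = (y - b)/(2a)
x* = (3.1587 - 4)/(2*2) = -0.2103
f*(3.1587) = (y-b)^2/(4a) = (3.1587 - 4)^2/(4*2)
= 0.7078/8 = 0.0885


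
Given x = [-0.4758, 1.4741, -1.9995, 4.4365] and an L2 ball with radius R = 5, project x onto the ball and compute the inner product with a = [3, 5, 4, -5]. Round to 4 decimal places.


Step 1: Compute ||x|| (intermediates to 6 decimals).
||x|| = sqrt((-0.4758)^2 + 1.4741^2 + (-1.9995)^2 + 4.4365^2) = 5.106847
Step 2: Project.
Since ||x|| > R, scale = R/||x|| = 5/5.106847 = 0.979078, proj(x) = scale * x
proj(x) = [-0.465845, 1.443259, -1.957666, 4.34368]
Step 3: Dot product.
a^T * proj(x) = 3*(-0.465845) + 5*1.443259 + 4*(-1.957666) - 5*4.34368 = -23.7303


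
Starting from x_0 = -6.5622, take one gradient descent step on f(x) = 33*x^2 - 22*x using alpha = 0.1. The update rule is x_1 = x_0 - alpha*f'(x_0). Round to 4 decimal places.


We compute the gradient at x_0 and apply the update.
f'(x) = 66*x - 22
f'(-6.5622) = 66*-6.5622 - 22 = -455.1052
x_1 = -6.5622 - 0.1*-455.1052 = 38.9483


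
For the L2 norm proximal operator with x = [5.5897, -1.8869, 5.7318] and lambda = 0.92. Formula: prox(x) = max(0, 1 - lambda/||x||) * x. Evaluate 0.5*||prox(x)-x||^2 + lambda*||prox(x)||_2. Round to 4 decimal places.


Step 1: Compute ||x||.
||x|| = 8.2255
Step 2: Compute scaling factor.
scale = max(0, 1 - 0.92/8.2255) = 0.8882
Step 3: prox(x) = [4.9645, -1.6759, 5.0907]
||prox(x)|| = 7.3055
Step 4: Proximal objective.
0.5*||prox-x||^2 = 0.4232
lambda*||prox|| = 6.7211
Total = 7.1442


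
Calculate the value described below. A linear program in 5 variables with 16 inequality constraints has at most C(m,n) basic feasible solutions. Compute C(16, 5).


Each vertex corresponds to some choice of n active constraints out of m, so the number of vertices is at most C(m, n) = m! / (n!(m-n)!).
m = 16, n = 5
Numerator: 16 * 15 * 14 * 13 * 12
Denominator: 5! = 120
C(16, 5) = 4368


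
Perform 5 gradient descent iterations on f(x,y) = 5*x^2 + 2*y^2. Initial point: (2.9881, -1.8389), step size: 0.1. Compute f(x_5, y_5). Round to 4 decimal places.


Gradient descent on f(x,y) = 5*x^2 + 2*y^2.
Starting point: (2.9881, -1.8389), alpha = 0.1
Step 1: grad_x = 2*5*2.9881 = 29.881, grad_y = 2*2*-1.8389 = -7.3556
  x_1 = 2.9881 - 0.1*29.881 = 0.0
  y_1 = -1.8389 - 0.1*-7.3556 = -1.1033
Step 2: grad_x = 2*5*0.0 = 0.0, grad_y = 2*2*-1.1033 = -4.4134
  x_2 = 0.0 - 0.1*0.0 = 0.0
  y_2 = -1.1033 - 0.1*-4.4134 = -0.662
Step 3: grad_x = 2*5*0.0 = 0.0, grad_y = 2*2*-0.662 = -2.648
  x_3 = 0.0 - 0.1*0.0 = 0.0
  y_3 = -0.662 - 0.1*-2.648 = -0.3972
Step 4: grad_x = 2*5*0.0 = 0.0, grad_y = 2*2*-0.3972 = -1.5888
  x_4 = 0.0 - 0.1*0.0 = 0.0
  y_4 = -0.3972 - 0.1*-1.5888 = -0.2383
Step 5: grad_x = 2*5*0.0 = 0.0, grad_y = 2*2*-0.2383 = -0.9533
  x_5 = 0.0 - 0.1*0.0 = 0.0
  y_5 = -0.2383 - 0.1*-0.9533 = -0.143
f(0.0, -0.143) = 5*0.0^2 + 2*(-0.143)^2 = 0.0409


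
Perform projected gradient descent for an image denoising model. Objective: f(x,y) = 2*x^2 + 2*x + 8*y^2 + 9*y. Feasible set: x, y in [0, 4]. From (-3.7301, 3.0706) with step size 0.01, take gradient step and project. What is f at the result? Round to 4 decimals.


Step 1: Compute gradient at (-3.7301, 3.0706).
grad_x = 2*2*-3.7301 + 2 = -12.9204
grad_y = 2*8*3.0706 + 9 = 58.1296
Step 2: Gradient step.
x_raw = -3.7301 - 0.01*-12.9204 = -3.6009
y_raw = 3.0706 - 0.01*58.1296 = 2.4893
Step 3: Project onto [0, 4].
x_proj = clip(-3.6009) = 0.0
y_proj = clip(2.4893) = 2.4893
Step 4: Evaluate f.
f(0.0, 2.4893) = 71.9768


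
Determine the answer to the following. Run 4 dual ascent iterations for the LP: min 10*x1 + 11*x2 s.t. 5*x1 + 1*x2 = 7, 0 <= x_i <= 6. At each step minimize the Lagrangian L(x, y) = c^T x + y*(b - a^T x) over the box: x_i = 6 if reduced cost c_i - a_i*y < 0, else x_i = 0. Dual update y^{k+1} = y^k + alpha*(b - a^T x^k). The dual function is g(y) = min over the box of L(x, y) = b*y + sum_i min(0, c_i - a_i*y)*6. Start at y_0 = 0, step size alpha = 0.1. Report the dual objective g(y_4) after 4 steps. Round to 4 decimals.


Dual ascent for LP: min 10*x1 + 11*x2, 5*x1 + 1*x2 = 7, 0 <= x_i <= 6
Step 1: y^k = 0.0, reduced costs: (10.0, 11.0)
  x^k = (0.0, 0.0), subgradient = b - a^T x = 7.0
  y^{k+1} = 0.0 + 0.1*7.0 = 0.7
Step 2: y^k = 0.7, reduced costs: (6.5, 10.3)
  x^k = (0.0, 0.0), subgradient = b - a^T x = 7.0
  y^{k+1} = 0.7 + 0.1*7.0 = 1.4
Step 3: y^k = 1.4, reduced costs: (3.0, 9.6)
  x^k = (0.0, 0.0), subgradient = b - a^T x = 7.0
  y^{k+1} = 1.4 + 0.1*7.0 = 2.1
Step 4: y^k = 2.1, reduced costs: (-0.5, 8.9)
  x^k = (6.0, 0.0), subgradient = b - a^T x = -23.0
  y^{k+1} = 2.1 + 0.1*-23.0 = -0.2
Dual objective at y_4 = -0.2: reduced costs (11.0, 11.2), box minimizer x = (0.0, 0.0)
g(y_4) = b*y + (c1 - a1*y)*x1 + (c2 - a2*y)*x2 = 7*(-0.2) + 11.0*0.0 + 11.2*0.0 = -1.4 + 0.0 + 0.0 = -1.4


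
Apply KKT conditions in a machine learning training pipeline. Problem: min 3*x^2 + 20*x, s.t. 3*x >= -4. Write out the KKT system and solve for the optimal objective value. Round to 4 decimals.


Step 1: Try lambda = 0 (constraint inactive).
x_unc = -20/(2*3) = -3.3333
Check: 3*-3.3333 = -9.9999 < -4 -- violated!
Step 2: Constraint must be active: 3*x = -4
x* = -4/3 = -1.3333 (rounded; the exact value -4/3 is used below)
lambda = (2*3*(-4/3) + 20)/3 = 4.0
Step 3: Compute optimal value.
f(x*) = 3*(-4/3)^2 + 20*(-4/3) = -21.3333


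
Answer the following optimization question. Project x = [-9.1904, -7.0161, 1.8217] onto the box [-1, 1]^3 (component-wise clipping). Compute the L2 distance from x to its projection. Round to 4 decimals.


Project each component onto [-1, 1].
clip(-9.1904) = -1.0, clip(-7.0161) = -1.0, clip(1.8217) = 1.0
Projection = [-1.0, -1.0, 1.0]
Squared diffs: [67.0827, 36.1935, 0.6752]
Distance = sqrt(103.9514) = 10.1957


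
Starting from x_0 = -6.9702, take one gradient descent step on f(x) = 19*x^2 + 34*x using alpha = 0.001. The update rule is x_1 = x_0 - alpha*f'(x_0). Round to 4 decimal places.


We compute the gradient at x_0 and apply the update.
f'(x) = 38*x + 34
f'(-6.9702) = 38*-6.9702 + 34 = -230.8676
x_1 = -6.9702 - 0.001*-230.8676 = -6.7393


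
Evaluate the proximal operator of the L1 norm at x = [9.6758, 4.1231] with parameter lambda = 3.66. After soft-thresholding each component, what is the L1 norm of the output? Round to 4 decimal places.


Soft-thresholding with lambda = 3.66:
prox(9.6758) = sign(9.6758)*max(|9.6758| - 3.66, 0) = 6.0158
prox(4.1231) = sign(4.1231)*max(|4.1231| - 3.66, 0) = 0.4631
prox(x) = [6.0158, 0.4631]
||prox(x)||_1 = 6.0158 + 0.4631 = 6.4789


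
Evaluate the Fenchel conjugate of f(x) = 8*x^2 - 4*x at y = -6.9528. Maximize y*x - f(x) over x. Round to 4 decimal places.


f*(y) = sup_x {y*x - a*x^2 - b*x} = sup_x {(y-b)*x - a*x^2}
FOC: (y - b) - 2a*x = 0 => x* = (y - b)/(2a)
x* = (-6.9528 + 4)/(2*8) = -0.1846
f*(-6.9528) = (y-b)^2/(4a) = (-6.9528 + 4)^2/(4*8)
= 8.719/32 = 0.2725


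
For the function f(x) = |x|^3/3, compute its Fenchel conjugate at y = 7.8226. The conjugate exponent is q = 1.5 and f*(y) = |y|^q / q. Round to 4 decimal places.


The conjugate exponent q satisfies 1/p + 1/q = 1.
p = 3, so q = 3/(3 - 1) = 1.5
|y|^q = 7.8226^1.5 = 21.879
f*(7.8226) = 21.879 / 1.5 = 14.586


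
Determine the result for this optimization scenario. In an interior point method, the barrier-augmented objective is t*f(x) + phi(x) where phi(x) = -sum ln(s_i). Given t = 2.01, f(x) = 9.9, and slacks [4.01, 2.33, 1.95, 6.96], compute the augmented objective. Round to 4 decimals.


Step 1: Compute log-barrier.
ln values: [1.3888, 0.8459, 0.6678, 1.9402]
phi = -(1.3888 + 0.8459 + 0.6678 + 1.9402) = -4.8427
Step 2: Compute augmented objective.
t*f(x) = 2.01*9.9 = 19.899
Total = 19.899 - 4.8427 = 15.0563


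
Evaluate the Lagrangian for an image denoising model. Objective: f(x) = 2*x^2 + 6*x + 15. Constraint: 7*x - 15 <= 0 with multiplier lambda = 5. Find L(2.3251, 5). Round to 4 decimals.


Step 1: Evaluate f(x).
f(2.3251) = 2*2.3251^2 + 6*2.3251 + 15 = 39.7628
Step 2: Evaluate g(x).
g(2.3251) = 7*2.3251 - 15 = 1.2757
Step 3: Compute Lagrangian.
L = 39.7628 + 5*1.2757 = 46.1413


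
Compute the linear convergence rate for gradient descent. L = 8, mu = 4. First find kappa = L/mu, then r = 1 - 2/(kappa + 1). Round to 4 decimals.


Step 1: Compute the condition number.
kappa = L/mu = 8/4 = 2.0
Step 2: Compute the convergence rate.
r = 1 - 2/(kappa + 1) = 1 - 2*mu/(L + mu) = (L - mu)/(L + mu) = 4/12 = 0.3333


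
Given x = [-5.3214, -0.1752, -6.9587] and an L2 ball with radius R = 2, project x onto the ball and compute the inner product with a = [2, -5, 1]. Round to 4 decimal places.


Step 1: Compute ||x|| (intermediates to 6 decimals).
||x|| = sqrt((-5.3214)^2 + (-0.1752)^2 + (-6.9587)^2) = 8.761935
Step 2: Project.
Since ||x|| > R, scale = R/||x|| = 2/8.761935 = 0.22826, proj(x) = scale * x
proj(x) = [-1.214663, -0.039991, -1.588393]
Step 3: Dot product.
a^T * proj(x) = 2*(-1.214663) - 5*(-0.039991) + 1*(-1.588393) = -3.8178


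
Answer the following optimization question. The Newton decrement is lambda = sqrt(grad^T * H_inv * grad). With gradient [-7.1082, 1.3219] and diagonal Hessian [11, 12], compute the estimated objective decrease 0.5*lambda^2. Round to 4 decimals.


Step 1: H is diagonal, so H^(-1) * g = [-0.6462, 0.1102].
Step 2: g^T H^(-1) g = sum_i g_i^2 / H_ii
  = (-7.1082)^2/11 + (1.3219)^2/12
  = 4.5933 + 0.1456 = 4.7389
Step 3: Objective decrease = 0.5 * g^T H^(-1) g = 2.3695


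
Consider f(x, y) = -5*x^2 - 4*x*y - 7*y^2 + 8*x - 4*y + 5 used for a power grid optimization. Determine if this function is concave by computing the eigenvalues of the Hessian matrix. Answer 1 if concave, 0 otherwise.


The Hessian of f(x,y) = -5*x^2 - 4*x*y - 7*y^2 + 8*x - 4*y + 5 is:
H = [[-10, -4], [-4, -14]]
Trace = -10 - 14 = -24
Determinant = -10*-14 - (-4)^2 = 124
Discriminant = (-24)^2 - 4*124 = 80.0
Eigenvalues: lambda_1 = -16.4721, lambda_2 = -7.5279
The function is concave.

1


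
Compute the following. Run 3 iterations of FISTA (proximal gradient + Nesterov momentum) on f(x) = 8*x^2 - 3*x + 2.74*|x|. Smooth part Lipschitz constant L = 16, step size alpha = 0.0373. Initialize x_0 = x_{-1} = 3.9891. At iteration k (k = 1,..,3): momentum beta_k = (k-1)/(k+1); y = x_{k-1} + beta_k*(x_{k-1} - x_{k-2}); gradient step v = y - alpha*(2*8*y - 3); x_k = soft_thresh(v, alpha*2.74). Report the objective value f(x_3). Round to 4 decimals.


FISTA on f(x) = 8*x^2 - 3*x + 2.74*|x|
L = 16, alpha = 0.0373
Iteration 1: beta = 0.0, y = 3.9891 + 0.0*(3.9891 - 3.9891) = 3.9891
  grad(y) = 60.8256, v = y - alpha*grad = 1.7203
  prox(v) = soft_thresh(1.7203, 0.1022) = 1.6181
Iteration 2: beta = 0.3333, y = 1.6181 + 0.3333*(1.6181 - 3.9891) = 0.8278
  grad(y) = 10.2443, v = y - alpha*grad = 0.4457
  prox(v) = soft_thresh(0.4457, 0.1022) = 0.3435
Iteration 3: beta = 0.5, y = 0.3435 + 0.5*(0.3435 - 1.6181) = -0.2939
  grad(y) = -7.7019, v = y - alpha*grad = -0.0066
  prox(v) = soft_thresh(-0.0066, 0.1022) = 0.0
f(x_3) = 8*0.0^2 - 3*0.0 + 2.74*|0.0| = 0.0


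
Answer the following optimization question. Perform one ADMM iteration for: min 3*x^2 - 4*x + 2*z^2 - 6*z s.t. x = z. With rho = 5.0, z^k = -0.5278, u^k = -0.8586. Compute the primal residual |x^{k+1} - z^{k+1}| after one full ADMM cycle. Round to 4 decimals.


ADMM iteration with rho = 5.0, z^k = -0.5278, u^k = -0.8586
Step 1: x-update.
Minimize 3*x^2 - 4*x + (5.0/2)*(x + 0.5278 - 0.8586)^2
FOC: (2*3 + 5.0)*x = 4 + 5.0*(-0.5278 + 0.8586)
x^{k+1} = 0.514
Step 2: z-update.
Minimize 2*z^2 - 6*z + (5.0/2)*(0.514 - z - 0.8586)^2
FOC: (2*2 + 5.0)*z = 6 + 5.0*(0.514 - 0.8586)
z^{k+1} = 0.4752
Step 3: u-update.
u^{k+1} = -0.8586 + 0.514 - 0.4752 = -0.8198
Step 4: Primal residual = |0.514 - 0.4752| = 0.0388


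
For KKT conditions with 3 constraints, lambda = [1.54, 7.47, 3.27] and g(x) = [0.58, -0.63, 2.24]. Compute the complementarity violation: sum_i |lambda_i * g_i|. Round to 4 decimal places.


KKT complementary slackness check:
lambda_1 * g_1 = 1.54 * 0.58 = 0.8932
lambda_2 * g_2 = 7.47 * -0.63 = -4.7061
lambda_3 * g_3 = 3.27 * 2.24 = 7.3248
Total violation = 0.8932 + 4.7061 + 7.3248 = 12.9241


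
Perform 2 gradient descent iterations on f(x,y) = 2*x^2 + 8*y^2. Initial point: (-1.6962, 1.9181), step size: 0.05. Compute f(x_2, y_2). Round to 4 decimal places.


Gradient descent on f(x,y) = 2*x^2 + 8*y^2.
Starting point: (-1.6962, 1.9181), alpha = 0.05
Step 1: grad_x = 2*2*-1.6962 = -6.7848, grad_y = 2*8*1.9181 = 30.6896
  x_1 = -1.6962 - 0.05*-6.7848 = -1.357
  y_1 = 1.9181 - 0.05*30.6896 = 0.3836
Step 2: grad_x = 2*2*-1.357 = -5.4278, grad_y = 2*8*0.3836 = 6.1379
  x_2 = -1.357 - 0.05*-5.4278 = -1.0856
  y_2 = 0.3836 - 0.05*6.1379 = 0.0767
f(-1.0856, 0.0767) = 2*(-1.0856)^2 + 8*0.0767^2 = 2.404


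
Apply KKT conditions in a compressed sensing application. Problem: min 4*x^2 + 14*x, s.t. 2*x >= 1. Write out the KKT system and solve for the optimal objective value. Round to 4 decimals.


Step 1: Try lambda = 0 (constraint inactive).
x_unc = -14/(2*4) = -1.75
Check: 2*-1.75 = -3.5 < 1 -- violated!
Step 2: Constraint must be active: 2*x = 1
x* = 1/2 = 0.5
lambda = (2*4*0.5 + 14)/2 = 9.0
Step 3: Compute optimal value.
f(x*) = 4*0.5^2 + 14*0.5 = 8.0


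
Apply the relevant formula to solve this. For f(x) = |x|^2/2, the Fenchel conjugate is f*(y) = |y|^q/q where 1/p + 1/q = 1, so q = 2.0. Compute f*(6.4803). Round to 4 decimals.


The conjugate exponent q satisfies 1/p + 1/q = 1.
p = 2, so q = 2/(2 - 1) = 2.0
|y|^q = 6.4803^2.0 = 41.9943
f*(6.4803) = 41.9943 / 2.0 = 20.9971


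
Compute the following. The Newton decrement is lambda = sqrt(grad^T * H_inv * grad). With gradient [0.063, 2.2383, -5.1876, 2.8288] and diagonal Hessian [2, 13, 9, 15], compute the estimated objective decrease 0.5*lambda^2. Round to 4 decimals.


Step 1: H is diagonal, so H^(-1) * g = [0.0315, 0.1722, -0.5764, 0.1886].
Step 2: g^T H^(-1) g = sum_i g_i^2 / H_ii
  = (0.063)^2/2 + (2.2383)^2/13 + (-5.1876)^2/9 + (2.8288)^2/15
  = 0.002 + 0.3854 + 2.9901 + 0.5335 = 3.911
Step 3: Objective decrease = 0.5 * g^T H^(-1) g = 1.9555


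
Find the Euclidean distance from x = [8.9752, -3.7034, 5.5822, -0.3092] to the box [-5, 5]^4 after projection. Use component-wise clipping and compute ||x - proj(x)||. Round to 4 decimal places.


Project each component onto [-5, 5].
clip(8.9752) = 5.0, clip(-3.7034) = -3.7034, clip(5.5822) = 5.0, clip(-0.3092) = -0.3092
Projection = [5.0, -3.7034, 5.0, -0.3092]
Squared diffs: [15.8022, 0.0, 0.339, 0.0]
Distance = sqrt(16.1412) = 4.0176


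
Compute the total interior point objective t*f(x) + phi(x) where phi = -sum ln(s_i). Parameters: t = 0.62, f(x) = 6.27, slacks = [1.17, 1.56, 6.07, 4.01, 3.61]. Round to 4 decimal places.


Step 1: Compute log-barrier.
ln values: [0.157, 0.4447, 1.8034, 1.3888, 1.2837]
phi = -(0.157 + 0.4447 + 1.8034 + 1.3888 + 1.2837) = -5.0775
Step 2: Compute augmented objective.
t*f(x) = 0.62*6.27 = 3.8874
Total = 3.8874 - 5.0775 = -1.1901


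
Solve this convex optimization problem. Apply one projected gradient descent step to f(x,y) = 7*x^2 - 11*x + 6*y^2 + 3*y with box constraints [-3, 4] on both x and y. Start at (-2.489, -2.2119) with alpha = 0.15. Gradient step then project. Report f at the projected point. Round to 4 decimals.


Step 1: Compute gradient at (-2.489, -2.2119).
grad_x = 2*7*-2.489 - 11 = -45.846
grad_y = 2*6*-2.2119 + 3 = -23.5428
Step 2: Gradient step.
x_raw = -2.489 - 0.15*-45.846 = 4.3879
y_raw = -2.2119 - 0.15*-23.5428 = 1.3195
Step 3: Project onto [-3, 4].
x_proj = clip(4.3879) = 4.0
y_proj = clip(1.3195) = 1.3195
Step 4: Evaluate f.
f(4.0, 1.3195) = 82.4054


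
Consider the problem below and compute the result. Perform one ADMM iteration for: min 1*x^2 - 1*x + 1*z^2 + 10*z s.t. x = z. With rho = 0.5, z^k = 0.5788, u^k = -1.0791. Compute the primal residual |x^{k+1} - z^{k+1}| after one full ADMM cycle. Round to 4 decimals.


ADMM iteration with rho = 0.5, z^k = 0.5788, u^k = -1.0791
Step 1: x-update.
Minimize 1*x^2 - 1*x + (0.5/2)*(x - 0.5788 - 1.0791)^2
FOC: (2*1 + 0.5)*x = 1 + 0.5*(0.5788 + 1.0791)
x^{k+1} = 0.7316
Step 2: z-update.
Minimize 1*z^2 + 10*z + (0.5/2)*(0.7316 - z - 1.0791)^2
FOC: (2*1 + 0.5)*z = -10 + 0.5*(0.7316 - 1.0791)
z^{k+1} = -4.0695
Step 3: u-update.
u^{k+1} = -1.0791 + 0.7316 + 4.0695 = 3.722
Step 4: Primal residual = |0.7316 + 4.0695| = 4.8011


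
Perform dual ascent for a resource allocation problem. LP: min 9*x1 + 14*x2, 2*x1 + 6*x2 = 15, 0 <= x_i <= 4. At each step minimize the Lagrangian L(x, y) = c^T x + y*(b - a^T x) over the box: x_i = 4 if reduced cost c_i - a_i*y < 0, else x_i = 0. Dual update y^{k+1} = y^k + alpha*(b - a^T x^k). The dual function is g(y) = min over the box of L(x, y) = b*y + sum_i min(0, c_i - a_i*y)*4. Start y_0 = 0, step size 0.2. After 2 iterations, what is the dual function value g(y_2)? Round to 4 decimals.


Dual ascent for LP: min 9*x1 + 14*x2, 2*x1 + 6*x2 = 15, 0 <= x_i <= 4
Step 1: y^k = 0.0, reduced costs: (9.0, 14.0)
  x^k = (0.0, 0.0), subgradient = b - a^T x = 15.0
  y^{k+1} = 0.0 + 0.2*15.0 = 3.0
Step 2: y^k = 3.0, reduced costs: (3.0, -4.0)
  x^k = (0.0, 4.0), subgradient = b - a^T x = -9.0
  y^{k+1} = 3.0 + 0.2*-9.0 = 1.2
Dual objective at y_2 = 1.2: reduced costs (6.6, 6.8), box minimizer x = (0.0, 0.0)
g(y_2) = b*y + (c1 - a1*y)*x1 + (c2 - a2*y)*x2 = 15*1.2 + 6.6*0.0 + 6.8*0.0 = 18.0 + 0.0 + 0.0 = 18.0


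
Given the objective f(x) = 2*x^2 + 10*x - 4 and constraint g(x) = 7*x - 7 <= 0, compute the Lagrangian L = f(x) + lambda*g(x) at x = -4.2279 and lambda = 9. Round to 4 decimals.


Step 1: Evaluate f(x).
f(-4.2279) = 2*(-4.2279)^2 + 10*(-4.2279) - 4 = -10.5287
Step 2: Evaluate g(x).
g(-4.2279) = 7*-4.2279 - 7 = -36.5953
Step 3: Compute Lagrangian.
L = -10.5287 + 9*-36.5953 = -339.8864


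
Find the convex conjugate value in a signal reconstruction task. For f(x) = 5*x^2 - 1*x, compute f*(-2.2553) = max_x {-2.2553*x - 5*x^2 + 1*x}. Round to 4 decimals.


f*(y) = sup_x {y*x - a*x^2 - b*x} = sup_x {(y-b)*x - a*x^2}
FOC: (y - b) - 2a*x = 0 => x* = (y - b)/(2a)
x* = (-2.2553 + 1)/(2*5) = -0.1255
f*(-2.2553) = (y-b)^2/(4a) = (-2.2553 + 1)^2/(4*5)
= 1.5758/20 = 0.0788


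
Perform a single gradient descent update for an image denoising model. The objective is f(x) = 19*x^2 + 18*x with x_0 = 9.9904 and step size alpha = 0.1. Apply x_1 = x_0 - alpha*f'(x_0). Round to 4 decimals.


We compute the gradient at x_0 and apply the update.
f'(x) = 38*x + 18
f'(9.9904) = 38*9.9904 + 18 = 397.6352
x_1 = 9.9904 - 0.1*397.6352 = -29.7731


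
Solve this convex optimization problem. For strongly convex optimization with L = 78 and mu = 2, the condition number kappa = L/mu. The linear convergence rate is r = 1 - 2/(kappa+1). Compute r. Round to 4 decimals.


Step 1: Compute the condition number.
kappa = L/mu = 78/2 = 39.0
Step 2: Compute the convergence rate.
r = 1 - 2/(kappa + 1) = 1 - 2*mu/(L + mu) = (L - mu)/(L + mu) = 76/80 = 0.95


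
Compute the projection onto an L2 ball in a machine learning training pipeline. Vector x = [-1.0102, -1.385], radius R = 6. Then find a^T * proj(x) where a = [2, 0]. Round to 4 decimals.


Step 1: Compute ||x|| (intermediates to 6 decimals).
||x|| = sqrt((-1.0102)^2 + (-1.385)^2) = 1.714272
Step 2: Project.
Since ||x|| <= R, proj = x (no scaling needed).
proj(x) = [-1.0102, -1.385]
Step 3: Dot product.
a^T * proj(x) = 2*(-1.0102) + 0*(-1.385) = -2.0204


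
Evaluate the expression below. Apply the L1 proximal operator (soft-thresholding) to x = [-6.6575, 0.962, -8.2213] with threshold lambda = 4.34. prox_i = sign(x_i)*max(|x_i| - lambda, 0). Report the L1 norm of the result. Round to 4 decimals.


Soft-thresholding with lambda = 4.34:
prox(-6.6575) = sign(-6.6575)*max(|-6.6575| - 4.34, 0) = -2.3175
prox(0.962) = sign(0.962)*max(|0.962| - 4.34, 0) = 0.0
prox(-8.2213) = sign(-8.2213)*max(|-8.2213| - 4.34, 0) = -3.8813
prox(x) = [-2.3175, 0.0, -3.8813]
||prox(x)||_1 = 2.3175 + 0.0 + 3.8813 = 6.1988
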